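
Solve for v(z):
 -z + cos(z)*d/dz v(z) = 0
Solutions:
 v(z) = C1 + Integral(z/cos(z), z)


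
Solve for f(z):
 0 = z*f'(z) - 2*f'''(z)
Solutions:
 f(z) = C1 + Integral(C2*airyai(2^(2/3)*z/2) + C3*airybi(2^(2/3)*z/2), z)


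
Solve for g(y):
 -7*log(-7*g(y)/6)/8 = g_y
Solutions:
 8*Integral(1/(log(-_y) - log(6) + log(7)), (_y, g(y)))/7 = C1 - y


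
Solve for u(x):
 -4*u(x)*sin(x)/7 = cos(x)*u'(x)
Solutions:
 u(x) = C1*cos(x)^(4/7)


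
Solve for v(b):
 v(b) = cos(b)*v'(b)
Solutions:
 v(b) = C1*sqrt(sin(b) + 1)/sqrt(sin(b) - 1)


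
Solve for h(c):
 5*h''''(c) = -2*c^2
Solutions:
 h(c) = C1 + C2*c + C3*c^2 + C4*c^3 - c^6/900


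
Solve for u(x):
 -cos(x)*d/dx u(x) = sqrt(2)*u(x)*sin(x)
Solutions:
 u(x) = C1*cos(x)^(sqrt(2))


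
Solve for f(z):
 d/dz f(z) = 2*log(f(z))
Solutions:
 li(f(z)) = C1 + 2*z


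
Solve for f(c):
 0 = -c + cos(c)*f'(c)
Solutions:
 f(c) = C1 + Integral(c/cos(c), c)


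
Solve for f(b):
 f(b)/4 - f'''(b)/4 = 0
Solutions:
 f(b) = C3*exp(b) + (C1*sin(sqrt(3)*b/2) + C2*cos(sqrt(3)*b/2))*exp(-b/2)


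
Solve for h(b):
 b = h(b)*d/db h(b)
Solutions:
 h(b) = -sqrt(C1 + b^2)
 h(b) = sqrt(C1 + b^2)


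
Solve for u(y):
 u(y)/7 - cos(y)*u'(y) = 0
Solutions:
 u(y) = C1*(sin(y) + 1)^(1/14)/(sin(y) - 1)^(1/14)


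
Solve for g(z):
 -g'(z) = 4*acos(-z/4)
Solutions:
 g(z) = C1 - 4*z*acos(-z/4) - 4*sqrt(16 - z^2)


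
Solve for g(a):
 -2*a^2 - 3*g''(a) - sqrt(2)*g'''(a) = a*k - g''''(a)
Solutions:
 g(a) = C1 + C2*a + C3*exp(a*(-sqrt(14) + sqrt(2))/2) + C4*exp(a*(sqrt(2) + sqrt(14))/2) - a^4/18 + a^3*(-3*k + 4*sqrt(2))/54 + a^2*(3*sqrt(2)*k - 20)/54


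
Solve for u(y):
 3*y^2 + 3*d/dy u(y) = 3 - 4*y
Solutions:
 u(y) = C1 - y^3/3 - 2*y^2/3 + y


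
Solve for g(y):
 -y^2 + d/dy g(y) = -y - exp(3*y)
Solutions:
 g(y) = C1 + y^3/3 - y^2/2 - exp(3*y)/3


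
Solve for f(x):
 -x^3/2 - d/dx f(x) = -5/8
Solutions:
 f(x) = C1 - x^4/8 + 5*x/8


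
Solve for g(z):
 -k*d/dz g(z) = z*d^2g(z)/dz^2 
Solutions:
 g(z) = C1 + z^(1 - re(k))*(C2*sin(log(z)*Abs(im(k))) + C3*cos(log(z)*im(k)))


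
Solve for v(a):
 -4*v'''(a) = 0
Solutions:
 v(a) = C1 + C2*a + C3*a^2


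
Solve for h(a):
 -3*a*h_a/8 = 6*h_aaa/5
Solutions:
 h(a) = C1 + Integral(C2*airyai(-2^(2/3)*5^(1/3)*a/4) + C3*airybi(-2^(2/3)*5^(1/3)*a/4), a)


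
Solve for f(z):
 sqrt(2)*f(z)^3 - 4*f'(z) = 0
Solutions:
 f(z) = -sqrt(2)*sqrt(-1/(C1 + sqrt(2)*z))
 f(z) = sqrt(2)*sqrt(-1/(C1 + sqrt(2)*z))


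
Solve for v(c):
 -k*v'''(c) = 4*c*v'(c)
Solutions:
 v(c) = C1 + Integral(C2*airyai(2^(2/3)*c*(-1/k)^(1/3)) + C3*airybi(2^(2/3)*c*(-1/k)^(1/3)), c)


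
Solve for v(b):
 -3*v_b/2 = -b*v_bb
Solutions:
 v(b) = C1 + C2*b^(5/2)


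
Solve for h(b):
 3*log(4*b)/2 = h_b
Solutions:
 h(b) = C1 + 3*b*log(b)/2 - 3*b/2 + 3*b*log(2)


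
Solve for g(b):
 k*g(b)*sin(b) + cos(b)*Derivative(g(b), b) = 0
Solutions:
 g(b) = C1*exp(k*log(cos(b)))


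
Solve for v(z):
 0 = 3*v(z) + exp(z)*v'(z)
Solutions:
 v(z) = C1*exp(3*exp(-z))


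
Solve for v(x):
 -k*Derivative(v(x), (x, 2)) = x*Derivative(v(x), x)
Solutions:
 v(x) = C1 + C2*sqrt(k)*erf(sqrt(2)*x*sqrt(1/k)/2)


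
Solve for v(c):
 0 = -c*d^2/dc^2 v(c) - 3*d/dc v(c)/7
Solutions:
 v(c) = C1 + C2*c^(4/7)


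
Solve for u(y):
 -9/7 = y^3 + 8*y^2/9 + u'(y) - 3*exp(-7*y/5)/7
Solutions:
 u(y) = C1 - y^4/4 - 8*y^3/27 - 9*y/7 - 15*exp(-7*y/5)/49


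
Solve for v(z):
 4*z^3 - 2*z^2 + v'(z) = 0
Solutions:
 v(z) = C1 - z^4 + 2*z^3/3


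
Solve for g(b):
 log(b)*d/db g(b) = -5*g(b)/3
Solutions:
 g(b) = C1*exp(-5*li(b)/3)


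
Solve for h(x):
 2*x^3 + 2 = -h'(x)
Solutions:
 h(x) = C1 - x^4/2 - 2*x


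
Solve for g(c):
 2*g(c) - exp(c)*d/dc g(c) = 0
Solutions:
 g(c) = C1*exp(-2*exp(-c))


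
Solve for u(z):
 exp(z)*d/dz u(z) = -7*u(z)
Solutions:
 u(z) = C1*exp(7*exp(-z))


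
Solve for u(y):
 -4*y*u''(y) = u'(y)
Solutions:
 u(y) = C1 + C2*y^(3/4)


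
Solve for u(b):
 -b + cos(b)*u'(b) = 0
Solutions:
 u(b) = C1 + Integral(b/cos(b), b)


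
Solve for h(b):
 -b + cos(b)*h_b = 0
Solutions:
 h(b) = C1 + Integral(b/cos(b), b)


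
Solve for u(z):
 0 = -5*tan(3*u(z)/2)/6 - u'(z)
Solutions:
 u(z) = -2*asin(C1*exp(-5*z/4))/3 + 2*pi/3
 u(z) = 2*asin(C1*exp(-5*z/4))/3


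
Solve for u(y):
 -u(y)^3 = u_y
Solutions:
 u(y) = -sqrt(2)*sqrt(-1/(C1 - y))/2
 u(y) = sqrt(2)*sqrt(-1/(C1 - y))/2


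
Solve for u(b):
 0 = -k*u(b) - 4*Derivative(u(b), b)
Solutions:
 u(b) = C1*exp(-b*k/4)


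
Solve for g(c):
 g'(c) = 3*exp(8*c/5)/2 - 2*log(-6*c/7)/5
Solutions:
 g(c) = C1 - 2*c*log(-c)/5 + 2*c*(-log(6) + 1 + log(7))/5 + 15*exp(8*c/5)/16


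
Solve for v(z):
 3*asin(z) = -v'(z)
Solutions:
 v(z) = C1 - 3*z*asin(z) - 3*sqrt(1 - z^2)


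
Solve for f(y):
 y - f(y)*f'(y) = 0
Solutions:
 f(y) = -sqrt(C1 + y^2)
 f(y) = sqrt(C1 + y^2)


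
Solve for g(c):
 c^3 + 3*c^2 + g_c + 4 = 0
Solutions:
 g(c) = C1 - c^4/4 - c^3 - 4*c


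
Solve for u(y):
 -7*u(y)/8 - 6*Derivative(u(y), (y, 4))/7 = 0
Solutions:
 u(y) = (C1*sin(sqrt(14)*3^(3/4)*y/12) + C2*cos(sqrt(14)*3^(3/4)*y/12))*exp(-sqrt(14)*3^(3/4)*y/12) + (C3*sin(sqrt(14)*3^(3/4)*y/12) + C4*cos(sqrt(14)*3^(3/4)*y/12))*exp(sqrt(14)*3^(3/4)*y/12)


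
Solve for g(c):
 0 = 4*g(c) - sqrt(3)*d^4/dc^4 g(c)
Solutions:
 g(c) = C1*exp(-sqrt(2)*3^(7/8)*c/3) + C2*exp(sqrt(2)*3^(7/8)*c/3) + C3*sin(sqrt(2)*3^(7/8)*c/3) + C4*cos(sqrt(2)*3^(7/8)*c/3)


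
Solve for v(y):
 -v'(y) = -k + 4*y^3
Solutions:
 v(y) = C1 + k*y - y^4


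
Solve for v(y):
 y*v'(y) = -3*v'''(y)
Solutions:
 v(y) = C1 + Integral(C2*airyai(-3^(2/3)*y/3) + C3*airybi(-3^(2/3)*y/3), y)


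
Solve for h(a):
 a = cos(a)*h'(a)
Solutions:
 h(a) = C1 + Integral(a/cos(a), a)


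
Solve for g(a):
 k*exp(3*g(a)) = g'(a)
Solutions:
 g(a) = log(-1/(C1 + 3*a*k))/3
 g(a) = log((-1/(C1 + a*k))^(1/3)*(-3^(2/3) - 3*3^(1/6)*I)/6)
 g(a) = log((-1/(C1 + a*k))^(1/3)*(-3^(2/3) + 3*3^(1/6)*I)/6)


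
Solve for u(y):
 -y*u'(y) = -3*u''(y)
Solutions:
 u(y) = C1 + C2*erfi(sqrt(6)*y/6)


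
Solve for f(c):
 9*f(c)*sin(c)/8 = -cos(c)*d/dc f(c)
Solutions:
 f(c) = C1*cos(c)^(9/8)


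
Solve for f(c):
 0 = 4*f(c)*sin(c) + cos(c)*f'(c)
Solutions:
 f(c) = C1*cos(c)^4


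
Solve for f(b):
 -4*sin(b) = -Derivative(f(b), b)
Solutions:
 f(b) = C1 - 4*cos(b)


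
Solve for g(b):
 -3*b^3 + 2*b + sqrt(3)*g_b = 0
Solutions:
 g(b) = C1 + sqrt(3)*b^4/4 - sqrt(3)*b^2/3


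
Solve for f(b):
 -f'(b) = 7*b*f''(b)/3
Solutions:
 f(b) = C1 + C2*b^(4/7)


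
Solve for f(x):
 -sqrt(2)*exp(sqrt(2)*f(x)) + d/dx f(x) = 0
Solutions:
 f(x) = sqrt(2)*(2*log(-1/(C1 + sqrt(2)*x)) - log(2))/4


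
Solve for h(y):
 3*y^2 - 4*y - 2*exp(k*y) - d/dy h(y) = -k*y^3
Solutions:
 h(y) = C1 + k*y^4/4 + y^3 - 2*y^2 - 2*exp(k*y)/k


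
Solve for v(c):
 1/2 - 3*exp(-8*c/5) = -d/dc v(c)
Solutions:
 v(c) = C1 - c/2 - 15*exp(-8*c/5)/8


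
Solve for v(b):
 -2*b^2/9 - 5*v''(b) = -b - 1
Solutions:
 v(b) = C1 + C2*b - b^4/270 + b^3/30 + b^2/10


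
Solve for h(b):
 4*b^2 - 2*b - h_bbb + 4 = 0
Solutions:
 h(b) = C1 + C2*b + C3*b^2 + b^5/15 - b^4/12 + 2*b^3/3


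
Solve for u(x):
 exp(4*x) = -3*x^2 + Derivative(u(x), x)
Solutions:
 u(x) = C1 + x^3 + exp(4*x)/4


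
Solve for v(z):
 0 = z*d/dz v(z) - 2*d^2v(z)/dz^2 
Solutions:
 v(z) = C1 + C2*erfi(z/2)


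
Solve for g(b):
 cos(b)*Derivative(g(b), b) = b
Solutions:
 g(b) = C1 + Integral(b/cos(b), b)


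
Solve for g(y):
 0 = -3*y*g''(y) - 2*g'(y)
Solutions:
 g(y) = C1 + C2*y^(1/3)


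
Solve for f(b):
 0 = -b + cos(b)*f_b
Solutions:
 f(b) = C1 + Integral(b/cos(b), b)


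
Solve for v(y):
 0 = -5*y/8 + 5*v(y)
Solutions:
 v(y) = y/8


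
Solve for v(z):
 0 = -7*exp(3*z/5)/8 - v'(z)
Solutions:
 v(z) = C1 - 35*exp(3*z/5)/24


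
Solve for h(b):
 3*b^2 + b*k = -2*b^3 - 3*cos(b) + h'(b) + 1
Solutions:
 h(b) = C1 + b^4/2 + b^3 + b^2*k/2 - b + 3*sin(b)


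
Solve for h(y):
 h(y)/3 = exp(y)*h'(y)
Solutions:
 h(y) = C1*exp(-exp(-y)/3)


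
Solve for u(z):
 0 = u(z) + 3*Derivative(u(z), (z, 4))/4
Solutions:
 u(z) = (C1*sin(3^(3/4)*z/3) + C2*cos(3^(3/4)*z/3))*exp(-3^(3/4)*z/3) + (C3*sin(3^(3/4)*z/3) + C4*cos(3^(3/4)*z/3))*exp(3^(3/4)*z/3)


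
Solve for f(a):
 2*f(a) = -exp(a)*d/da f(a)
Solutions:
 f(a) = C1*exp(2*exp(-a))


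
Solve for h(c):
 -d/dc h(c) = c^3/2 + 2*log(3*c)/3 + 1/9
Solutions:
 h(c) = C1 - c^4/8 - 2*c*log(c)/3 - 2*c*log(3)/3 + 5*c/9


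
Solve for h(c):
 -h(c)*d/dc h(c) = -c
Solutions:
 h(c) = -sqrt(C1 + c^2)
 h(c) = sqrt(C1 + c^2)


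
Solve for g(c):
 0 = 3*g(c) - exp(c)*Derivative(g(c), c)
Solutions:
 g(c) = C1*exp(-3*exp(-c))


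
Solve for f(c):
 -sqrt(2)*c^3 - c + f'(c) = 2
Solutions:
 f(c) = C1 + sqrt(2)*c^4/4 + c^2/2 + 2*c


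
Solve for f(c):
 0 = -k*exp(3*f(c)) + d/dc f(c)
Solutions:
 f(c) = log(-1/(C1 + 3*c*k))/3
 f(c) = log((-1/(C1 + c*k))^(1/3)*(-3^(2/3) - 3*3^(1/6)*I)/6)
 f(c) = log((-1/(C1 + c*k))^(1/3)*(-3^(2/3) + 3*3^(1/6)*I)/6)


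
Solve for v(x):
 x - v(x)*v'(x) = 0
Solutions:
 v(x) = -sqrt(C1 + x^2)
 v(x) = sqrt(C1 + x^2)


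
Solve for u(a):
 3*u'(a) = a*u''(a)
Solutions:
 u(a) = C1 + C2*a^4


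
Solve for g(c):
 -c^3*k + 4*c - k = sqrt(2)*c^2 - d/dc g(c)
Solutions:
 g(c) = C1 + c^4*k/4 + sqrt(2)*c^3/3 - 2*c^2 + c*k


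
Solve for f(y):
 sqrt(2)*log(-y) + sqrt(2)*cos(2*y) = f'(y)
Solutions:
 f(y) = C1 + sqrt(2)*y*(log(-y) - 1) + sqrt(2)*sin(2*y)/2


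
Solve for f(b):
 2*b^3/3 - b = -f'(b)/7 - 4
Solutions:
 f(b) = C1 - 7*b^4/6 + 7*b^2/2 - 28*b


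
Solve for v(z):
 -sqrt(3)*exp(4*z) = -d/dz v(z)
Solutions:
 v(z) = C1 + sqrt(3)*exp(4*z)/4


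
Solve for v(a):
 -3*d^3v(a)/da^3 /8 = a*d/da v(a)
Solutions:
 v(a) = C1 + Integral(C2*airyai(-2*3^(2/3)*a/3) + C3*airybi(-2*3^(2/3)*a/3), a)


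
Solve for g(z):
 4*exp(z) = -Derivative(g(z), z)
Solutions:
 g(z) = C1 - 4*exp(z)


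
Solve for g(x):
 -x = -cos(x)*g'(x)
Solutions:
 g(x) = C1 + Integral(x/cos(x), x)


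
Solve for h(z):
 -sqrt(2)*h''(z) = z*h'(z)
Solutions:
 h(z) = C1 + C2*erf(2^(1/4)*z/2)


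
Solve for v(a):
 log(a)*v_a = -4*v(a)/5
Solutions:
 v(a) = C1*exp(-4*li(a)/5)


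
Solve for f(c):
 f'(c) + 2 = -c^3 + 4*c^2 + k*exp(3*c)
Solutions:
 f(c) = C1 - c^4/4 + 4*c^3/3 - 2*c + k*exp(3*c)/3


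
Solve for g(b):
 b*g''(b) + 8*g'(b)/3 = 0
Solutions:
 g(b) = C1 + C2/b^(5/3)


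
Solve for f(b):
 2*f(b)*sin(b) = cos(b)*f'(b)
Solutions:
 f(b) = C1/cos(b)^2


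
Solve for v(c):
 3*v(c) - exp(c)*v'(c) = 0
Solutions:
 v(c) = C1*exp(-3*exp(-c))


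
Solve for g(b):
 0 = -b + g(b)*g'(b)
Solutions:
 g(b) = -sqrt(C1 + b^2)
 g(b) = sqrt(C1 + b^2)


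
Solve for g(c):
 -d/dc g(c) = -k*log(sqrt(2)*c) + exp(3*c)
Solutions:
 g(c) = C1 + c*k*log(c) + c*k*(-1 + log(2)/2) - exp(3*c)/3


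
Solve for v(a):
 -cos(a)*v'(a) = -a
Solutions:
 v(a) = C1 + Integral(a/cos(a), a)


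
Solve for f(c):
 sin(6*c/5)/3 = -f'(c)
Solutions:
 f(c) = C1 + 5*cos(6*c/5)/18


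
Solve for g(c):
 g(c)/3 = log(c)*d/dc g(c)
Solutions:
 g(c) = C1*exp(li(c)/3)


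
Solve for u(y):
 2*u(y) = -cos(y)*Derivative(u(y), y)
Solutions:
 u(y) = C1*(sin(y) - 1)/(sin(y) + 1)


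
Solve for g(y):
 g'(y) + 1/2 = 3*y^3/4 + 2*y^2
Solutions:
 g(y) = C1 + 3*y^4/16 + 2*y^3/3 - y/2


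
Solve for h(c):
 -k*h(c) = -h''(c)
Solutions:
 h(c) = C1*exp(-c*sqrt(k)) + C2*exp(c*sqrt(k))


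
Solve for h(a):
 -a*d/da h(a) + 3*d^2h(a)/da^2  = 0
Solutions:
 h(a) = C1 + C2*erfi(sqrt(6)*a/6)


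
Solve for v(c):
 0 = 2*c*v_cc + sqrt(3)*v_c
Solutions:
 v(c) = C1 + C2*c^(1 - sqrt(3)/2)


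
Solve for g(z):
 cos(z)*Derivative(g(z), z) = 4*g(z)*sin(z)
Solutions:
 g(z) = C1/cos(z)^4


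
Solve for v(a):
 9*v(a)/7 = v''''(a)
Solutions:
 v(a) = C1*exp(-sqrt(3)*7^(3/4)*a/7) + C2*exp(sqrt(3)*7^(3/4)*a/7) + C3*sin(sqrt(3)*7^(3/4)*a/7) + C4*cos(sqrt(3)*7^(3/4)*a/7)


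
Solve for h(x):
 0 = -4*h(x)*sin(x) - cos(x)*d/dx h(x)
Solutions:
 h(x) = C1*cos(x)^4


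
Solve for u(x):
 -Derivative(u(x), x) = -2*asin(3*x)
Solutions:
 u(x) = C1 + 2*x*asin(3*x) + 2*sqrt(1 - 9*x^2)/3


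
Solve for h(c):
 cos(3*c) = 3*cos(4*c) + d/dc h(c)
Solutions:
 h(c) = C1 + sin(3*c)/3 - 3*sin(4*c)/4


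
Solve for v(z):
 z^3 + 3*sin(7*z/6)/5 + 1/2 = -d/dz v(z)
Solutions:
 v(z) = C1 - z^4/4 - z/2 + 18*cos(7*z/6)/35


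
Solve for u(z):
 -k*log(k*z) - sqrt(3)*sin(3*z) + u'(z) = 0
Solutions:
 u(z) = C1 + k*z*(log(k*z) - 1) - sqrt(3)*cos(3*z)/3


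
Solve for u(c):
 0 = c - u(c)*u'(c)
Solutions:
 u(c) = -sqrt(C1 + c^2)
 u(c) = sqrt(C1 + c^2)


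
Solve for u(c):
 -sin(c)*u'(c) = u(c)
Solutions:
 u(c) = C1*sqrt(cos(c) + 1)/sqrt(cos(c) - 1)


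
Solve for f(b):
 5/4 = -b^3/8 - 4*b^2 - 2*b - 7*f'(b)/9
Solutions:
 f(b) = C1 - 9*b^4/224 - 12*b^3/7 - 9*b^2/7 - 45*b/28


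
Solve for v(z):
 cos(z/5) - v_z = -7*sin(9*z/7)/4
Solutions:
 v(z) = C1 + 5*sin(z/5) - 49*cos(9*z/7)/36


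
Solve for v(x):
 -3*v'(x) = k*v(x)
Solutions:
 v(x) = C1*exp(-k*x/3)


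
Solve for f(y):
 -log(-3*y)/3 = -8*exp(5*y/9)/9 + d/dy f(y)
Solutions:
 f(y) = C1 - y*log(-y)/3 + y*(1 - log(3))/3 + 8*exp(5*y/9)/5


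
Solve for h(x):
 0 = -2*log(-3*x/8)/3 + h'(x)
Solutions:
 h(x) = C1 + 2*x*log(-x)/3 + x*(-2*log(2) - 2/3 + 2*log(3)/3)


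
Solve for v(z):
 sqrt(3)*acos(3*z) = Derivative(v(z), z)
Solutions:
 v(z) = C1 + sqrt(3)*(z*acos(3*z) - sqrt(1 - 9*z^2)/3)


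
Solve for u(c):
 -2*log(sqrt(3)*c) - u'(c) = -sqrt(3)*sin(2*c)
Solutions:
 u(c) = C1 - 2*c*log(c) - c*log(3) + 2*c - sqrt(3)*cos(2*c)/2


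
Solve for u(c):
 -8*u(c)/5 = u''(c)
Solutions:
 u(c) = C1*sin(2*sqrt(10)*c/5) + C2*cos(2*sqrt(10)*c/5)


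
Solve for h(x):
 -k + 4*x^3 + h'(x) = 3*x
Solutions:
 h(x) = C1 + k*x - x^4 + 3*x^2/2


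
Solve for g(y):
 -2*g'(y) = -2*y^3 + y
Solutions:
 g(y) = C1 + y^4/4 - y^2/4


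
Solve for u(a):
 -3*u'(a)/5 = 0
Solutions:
 u(a) = C1


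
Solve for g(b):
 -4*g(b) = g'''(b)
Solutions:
 g(b) = C3*exp(-2^(2/3)*b) + (C1*sin(2^(2/3)*sqrt(3)*b/2) + C2*cos(2^(2/3)*sqrt(3)*b/2))*exp(2^(2/3)*b/2)


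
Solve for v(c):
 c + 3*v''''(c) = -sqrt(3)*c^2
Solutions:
 v(c) = C1 + C2*c + C3*c^2 + C4*c^3 - sqrt(3)*c^6/1080 - c^5/360


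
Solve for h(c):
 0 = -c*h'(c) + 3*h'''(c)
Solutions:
 h(c) = C1 + Integral(C2*airyai(3^(2/3)*c/3) + C3*airybi(3^(2/3)*c/3), c)


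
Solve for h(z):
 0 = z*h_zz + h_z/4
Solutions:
 h(z) = C1 + C2*z^(3/4)


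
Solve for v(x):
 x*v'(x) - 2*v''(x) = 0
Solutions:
 v(x) = C1 + C2*erfi(x/2)


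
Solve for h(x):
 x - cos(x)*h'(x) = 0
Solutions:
 h(x) = C1 + Integral(x/cos(x), x)


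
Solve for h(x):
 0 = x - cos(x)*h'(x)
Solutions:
 h(x) = C1 + Integral(x/cos(x), x)


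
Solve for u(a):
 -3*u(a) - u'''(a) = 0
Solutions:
 u(a) = C3*exp(-3^(1/3)*a) + (C1*sin(3^(5/6)*a/2) + C2*cos(3^(5/6)*a/2))*exp(3^(1/3)*a/2)


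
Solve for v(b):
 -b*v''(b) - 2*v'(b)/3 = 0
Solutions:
 v(b) = C1 + C2*b^(1/3)


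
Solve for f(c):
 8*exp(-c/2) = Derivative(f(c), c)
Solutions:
 f(c) = C1 - 16*exp(-c/2)


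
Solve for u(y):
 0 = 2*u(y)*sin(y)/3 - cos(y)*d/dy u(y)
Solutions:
 u(y) = C1/cos(y)^(2/3)


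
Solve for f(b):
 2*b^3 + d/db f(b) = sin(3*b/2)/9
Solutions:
 f(b) = C1 - b^4/2 - 2*cos(3*b/2)/27


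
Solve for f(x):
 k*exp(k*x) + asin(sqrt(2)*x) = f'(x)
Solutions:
 f(x) = C1 + k*Piecewise((exp(k*x)/k, Ne(k, 0)), (x, True)) + x*asin(sqrt(2)*x) + sqrt(2)*sqrt(1 - 2*x^2)/2


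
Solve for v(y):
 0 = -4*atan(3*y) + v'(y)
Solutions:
 v(y) = C1 + 4*y*atan(3*y) - 2*log(9*y^2 + 1)/3


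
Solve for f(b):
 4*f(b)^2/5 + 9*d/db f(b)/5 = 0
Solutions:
 f(b) = 9/(C1 + 4*b)


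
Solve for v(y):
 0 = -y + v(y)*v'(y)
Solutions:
 v(y) = -sqrt(C1 + y^2)
 v(y) = sqrt(C1 + y^2)


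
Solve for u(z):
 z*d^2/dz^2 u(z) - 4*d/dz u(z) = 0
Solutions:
 u(z) = C1 + C2*z^5


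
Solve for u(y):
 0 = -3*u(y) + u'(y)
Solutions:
 u(y) = C1*exp(3*y)


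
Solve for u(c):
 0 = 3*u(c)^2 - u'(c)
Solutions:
 u(c) = -1/(C1 + 3*c)


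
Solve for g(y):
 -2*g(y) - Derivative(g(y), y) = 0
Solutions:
 g(y) = C1*exp(-2*y)


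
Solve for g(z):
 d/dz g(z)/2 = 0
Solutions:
 g(z) = C1


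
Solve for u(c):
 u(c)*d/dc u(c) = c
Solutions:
 u(c) = -sqrt(C1 + c^2)
 u(c) = sqrt(C1 + c^2)


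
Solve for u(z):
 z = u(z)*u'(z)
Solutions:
 u(z) = -sqrt(C1 + z^2)
 u(z) = sqrt(C1 + z^2)


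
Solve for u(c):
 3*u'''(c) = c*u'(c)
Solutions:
 u(c) = C1 + Integral(C2*airyai(3^(2/3)*c/3) + C3*airybi(3^(2/3)*c/3), c)


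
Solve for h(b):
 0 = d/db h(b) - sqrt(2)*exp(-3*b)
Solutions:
 h(b) = C1 - sqrt(2)*exp(-3*b)/3


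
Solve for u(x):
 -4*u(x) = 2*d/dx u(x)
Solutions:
 u(x) = C1*exp(-2*x)


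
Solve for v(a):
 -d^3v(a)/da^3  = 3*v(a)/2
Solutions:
 v(a) = C3*exp(-2^(2/3)*3^(1/3)*a/2) + (C1*sin(2^(2/3)*3^(5/6)*a/4) + C2*cos(2^(2/3)*3^(5/6)*a/4))*exp(2^(2/3)*3^(1/3)*a/4)


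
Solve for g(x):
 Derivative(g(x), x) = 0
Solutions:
 g(x) = C1


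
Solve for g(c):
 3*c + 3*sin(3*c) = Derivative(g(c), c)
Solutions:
 g(c) = C1 + 3*c^2/2 - cos(3*c)


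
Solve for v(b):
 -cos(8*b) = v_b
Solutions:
 v(b) = C1 - sin(8*b)/8


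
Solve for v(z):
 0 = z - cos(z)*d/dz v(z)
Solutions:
 v(z) = C1 + Integral(z/cos(z), z)


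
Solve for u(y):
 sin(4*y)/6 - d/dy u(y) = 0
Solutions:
 u(y) = C1 - cos(4*y)/24


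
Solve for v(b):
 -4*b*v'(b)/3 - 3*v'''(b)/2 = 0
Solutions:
 v(b) = C1 + Integral(C2*airyai(-2*3^(1/3)*b/3) + C3*airybi(-2*3^(1/3)*b/3), b)


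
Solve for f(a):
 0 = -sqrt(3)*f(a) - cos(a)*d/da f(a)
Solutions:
 f(a) = C1*(sin(a) - 1)^(sqrt(3)/2)/(sin(a) + 1)^(sqrt(3)/2)


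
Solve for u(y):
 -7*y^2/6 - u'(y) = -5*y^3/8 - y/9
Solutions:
 u(y) = C1 + 5*y^4/32 - 7*y^3/18 + y^2/18


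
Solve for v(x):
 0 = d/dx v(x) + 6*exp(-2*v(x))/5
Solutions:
 v(x) = log(-sqrt(C1 - 60*x)) - log(5)
 v(x) = log(C1 - 60*x)/2 - log(5)


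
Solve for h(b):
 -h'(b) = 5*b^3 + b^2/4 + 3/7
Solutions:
 h(b) = C1 - 5*b^4/4 - b^3/12 - 3*b/7


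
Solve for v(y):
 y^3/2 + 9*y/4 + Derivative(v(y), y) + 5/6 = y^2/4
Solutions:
 v(y) = C1 - y^4/8 + y^3/12 - 9*y^2/8 - 5*y/6


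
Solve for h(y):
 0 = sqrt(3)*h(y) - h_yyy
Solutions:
 h(y) = C3*exp(3^(1/6)*y) + (C1*sin(3^(2/3)*y/2) + C2*cos(3^(2/3)*y/2))*exp(-3^(1/6)*y/2)


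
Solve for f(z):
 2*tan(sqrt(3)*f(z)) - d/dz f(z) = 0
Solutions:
 f(z) = sqrt(3)*(pi - asin(C1*exp(2*sqrt(3)*z)))/3
 f(z) = sqrt(3)*asin(C1*exp(2*sqrt(3)*z))/3


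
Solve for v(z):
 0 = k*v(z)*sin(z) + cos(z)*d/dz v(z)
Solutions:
 v(z) = C1*exp(k*log(cos(z)))


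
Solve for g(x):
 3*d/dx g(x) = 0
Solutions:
 g(x) = C1


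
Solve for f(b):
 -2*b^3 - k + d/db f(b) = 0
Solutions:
 f(b) = C1 + b^4/2 + b*k


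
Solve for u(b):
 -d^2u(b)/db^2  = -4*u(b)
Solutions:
 u(b) = C1*exp(-2*b) + C2*exp(2*b)


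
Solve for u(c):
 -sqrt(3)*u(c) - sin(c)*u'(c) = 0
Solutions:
 u(c) = C1*(cos(c) + 1)^(sqrt(3)/2)/(cos(c) - 1)^(sqrt(3)/2)


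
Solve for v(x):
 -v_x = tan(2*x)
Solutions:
 v(x) = C1 + log(cos(2*x))/2


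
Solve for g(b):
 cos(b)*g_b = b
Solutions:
 g(b) = C1 + Integral(b/cos(b), b)


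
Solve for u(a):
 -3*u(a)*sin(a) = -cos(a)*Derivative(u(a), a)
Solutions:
 u(a) = C1/cos(a)^3


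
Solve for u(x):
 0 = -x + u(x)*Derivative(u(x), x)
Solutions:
 u(x) = -sqrt(C1 + x^2)
 u(x) = sqrt(C1 + x^2)


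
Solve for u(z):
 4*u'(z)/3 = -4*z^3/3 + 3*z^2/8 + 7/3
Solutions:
 u(z) = C1 - z^4/4 + 3*z^3/32 + 7*z/4


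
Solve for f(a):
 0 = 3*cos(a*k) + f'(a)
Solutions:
 f(a) = C1 - 3*sin(a*k)/k


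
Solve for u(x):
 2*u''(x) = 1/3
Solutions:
 u(x) = C1 + C2*x + x^2/12


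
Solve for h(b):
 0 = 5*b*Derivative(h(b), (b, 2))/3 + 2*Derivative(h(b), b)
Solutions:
 h(b) = C1 + C2/b^(1/5)


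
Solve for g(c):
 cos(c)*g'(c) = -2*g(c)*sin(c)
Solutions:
 g(c) = C1*cos(c)^2


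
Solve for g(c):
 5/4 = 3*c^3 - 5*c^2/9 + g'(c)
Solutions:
 g(c) = C1 - 3*c^4/4 + 5*c^3/27 + 5*c/4


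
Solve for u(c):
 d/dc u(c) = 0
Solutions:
 u(c) = C1


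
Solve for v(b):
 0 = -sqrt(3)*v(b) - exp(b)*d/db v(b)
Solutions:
 v(b) = C1*exp(sqrt(3)*exp(-b))


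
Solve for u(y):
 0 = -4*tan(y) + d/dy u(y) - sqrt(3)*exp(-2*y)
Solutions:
 u(y) = C1 + 2*log(tan(y)^2 + 1) - sqrt(3)*exp(-2*y)/2


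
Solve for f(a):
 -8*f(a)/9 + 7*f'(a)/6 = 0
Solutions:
 f(a) = C1*exp(16*a/21)


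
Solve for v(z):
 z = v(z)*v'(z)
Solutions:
 v(z) = -sqrt(C1 + z^2)
 v(z) = sqrt(C1 + z^2)


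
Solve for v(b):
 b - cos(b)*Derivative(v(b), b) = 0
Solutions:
 v(b) = C1 + Integral(b/cos(b), b)


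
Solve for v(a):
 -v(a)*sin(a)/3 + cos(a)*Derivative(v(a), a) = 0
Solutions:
 v(a) = C1/cos(a)^(1/3)


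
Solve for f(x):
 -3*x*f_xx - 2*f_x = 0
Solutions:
 f(x) = C1 + C2*x^(1/3)


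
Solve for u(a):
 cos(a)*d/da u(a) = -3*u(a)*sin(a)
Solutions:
 u(a) = C1*cos(a)^3


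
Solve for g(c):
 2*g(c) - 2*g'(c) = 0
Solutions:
 g(c) = C1*exp(c)


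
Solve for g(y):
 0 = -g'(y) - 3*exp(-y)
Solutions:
 g(y) = C1 + 3*exp(-y)


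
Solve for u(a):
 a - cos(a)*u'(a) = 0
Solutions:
 u(a) = C1 + Integral(a/cos(a), a)


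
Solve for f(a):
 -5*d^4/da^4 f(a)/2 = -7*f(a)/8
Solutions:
 f(a) = C1*exp(-sqrt(2)*5^(3/4)*7^(1/4)*a/10) + C2*exp(sqrt(2)*5^(3/4)*7^(1/4)*a/10) + C3*sin(sqrt(2)*5^(3/4)*7^(1/4)*a/10) + C4*cos(sqrt(2)*5^(3/4)*7^(1/4)*a/10)


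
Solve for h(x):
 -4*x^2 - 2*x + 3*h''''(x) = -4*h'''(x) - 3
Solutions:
 h(x) = C1 + C2*x + C3*x^2 + C4*exp(-4*x/3) + x^5/60 - x^4/24


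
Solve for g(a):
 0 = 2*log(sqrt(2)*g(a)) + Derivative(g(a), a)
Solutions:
 Integral(1/(2*log(_y) + log(2)), (_y, g(a))) = C1 - a


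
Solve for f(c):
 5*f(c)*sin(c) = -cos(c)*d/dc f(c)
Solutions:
 f(c) = C1*cos(c)^5


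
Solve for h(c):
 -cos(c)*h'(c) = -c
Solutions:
 h(c) = C1 + Integral(c/cos(c), c)


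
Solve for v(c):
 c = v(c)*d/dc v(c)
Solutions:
 v(c) = -sqrt(C1 + c^2)
 v(c) = sqrt(C1 + c^2)


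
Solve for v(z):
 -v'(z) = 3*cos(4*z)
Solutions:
 v(z) = C1 - 3*sin(4*z)/4


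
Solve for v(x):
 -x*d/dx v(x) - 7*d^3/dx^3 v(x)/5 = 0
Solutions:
 v(x) = C1 + Integral(C2*airyai(-5^(1/3)*7^(2/3)*x/7) + C3*airybi(-5^(1/3)*7^(2/3)*x/7), x)


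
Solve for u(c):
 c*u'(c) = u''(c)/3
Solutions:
 u(c) = C1 + C2*erfi(sqrt(6)*c/2)


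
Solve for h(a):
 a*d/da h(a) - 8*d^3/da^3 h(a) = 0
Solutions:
 h(a) = C1 + Integral(C2*airyai(a/2) + C3*airybi(a/2), a)


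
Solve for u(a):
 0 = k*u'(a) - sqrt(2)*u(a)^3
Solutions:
 u(a) = -sqrt(2)*sqrt(-k/(C1*k + sqrt(2)*a))/2
 u(a) = sqrt(2)*sqrt(-k/(C1*k + sqrt(2)*a))/2


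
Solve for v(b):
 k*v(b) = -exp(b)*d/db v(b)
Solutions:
 v(b) = C1*exp(k*exp(-b))


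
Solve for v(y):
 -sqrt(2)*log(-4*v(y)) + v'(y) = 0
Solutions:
 -sqrt(2)*Integral(1/(log(-_y) + 2*log(2)), (_y, v(y)))/2 = C1 - y


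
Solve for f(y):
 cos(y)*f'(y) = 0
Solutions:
 f(y) = C1


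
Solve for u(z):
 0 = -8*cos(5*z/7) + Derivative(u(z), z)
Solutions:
 u(z) = C1 + 56*sin(5*z/7)/5


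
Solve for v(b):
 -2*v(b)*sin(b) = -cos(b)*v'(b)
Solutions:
 v(b) = C1/cos(b)^2


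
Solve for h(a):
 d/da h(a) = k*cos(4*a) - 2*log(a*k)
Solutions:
 h(a) = C1 - 2*a*log(a*k) + 2*a + k*sin(4*a)/4


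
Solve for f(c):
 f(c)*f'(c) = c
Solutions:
 f(c) = -sqrt(C1 + c^2)
 f(c) = sqrt(C1 + c^2)


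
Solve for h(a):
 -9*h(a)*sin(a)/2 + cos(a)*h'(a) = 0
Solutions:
 h(a) = C1/cos(a)^(9/2)


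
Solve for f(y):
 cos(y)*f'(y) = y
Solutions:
 f(y) = C1 + Integral(y/cos(y), y)


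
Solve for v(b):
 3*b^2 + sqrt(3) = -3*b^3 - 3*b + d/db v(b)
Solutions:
 v(b) = C1 + 3*b^4/4 + b^3 + 3*b^2/2 + sqrt(3)*b


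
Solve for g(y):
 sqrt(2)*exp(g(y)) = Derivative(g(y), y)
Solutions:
 g(y) = log(-1/(C1 + sqrt(2)*y))


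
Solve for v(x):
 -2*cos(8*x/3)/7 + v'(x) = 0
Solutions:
 v(x) = C1 + 3*sin(8*x/3)/28


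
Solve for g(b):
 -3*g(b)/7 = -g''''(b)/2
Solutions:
 g(b) = C1*exp(-6^(1/4)*7^(3/4)*b/7) + C2*exp(6^(1/4)*7^(3/4)*b/7) + C3*sin(6^(1/4)*7^(3/4)*b/7) + C4*cos(6^(1/4)*7^(3/4)*b/7)


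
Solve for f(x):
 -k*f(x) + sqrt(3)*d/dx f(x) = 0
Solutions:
 f(x) = C1*exp(sqrt(3)*k*x/3)


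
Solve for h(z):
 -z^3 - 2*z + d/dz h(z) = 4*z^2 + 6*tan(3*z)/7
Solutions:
 h(z) = C1 + z^4/4 + 4*z^3/3 + z^2 - 2*log(cos(3*z))/7


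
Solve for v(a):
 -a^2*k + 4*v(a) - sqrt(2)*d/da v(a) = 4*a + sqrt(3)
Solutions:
 v(a) = C1*exp(2*sqrt(2)*a) + a^2*k/4 + sqrt(2)*a*k/8 + a + k/16 + sqrt(2)/4 + sqrt(3)/4


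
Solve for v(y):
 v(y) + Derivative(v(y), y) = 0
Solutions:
 v(y) = C1*exp(-y)


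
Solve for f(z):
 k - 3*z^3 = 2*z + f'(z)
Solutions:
 f(z) = C1 + k*z - 3*z^4/4 - z^2


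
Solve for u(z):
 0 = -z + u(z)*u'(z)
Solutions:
 u(z) = -sqrt(C1 + z^2)
 u(z) = sqrt(C1 + z^2)


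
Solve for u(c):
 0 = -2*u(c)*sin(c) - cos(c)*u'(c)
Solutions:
 u(c) = C1*cos(c)^2


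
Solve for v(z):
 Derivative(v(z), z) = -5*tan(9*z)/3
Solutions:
 v(z) = C1 + 5*log(cos(9*z))/27


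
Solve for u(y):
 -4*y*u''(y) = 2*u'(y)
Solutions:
 u(y) = C1 + C2*sqrt(y)


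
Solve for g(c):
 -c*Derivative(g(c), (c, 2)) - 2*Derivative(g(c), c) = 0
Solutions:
 g(c) = C1 + C2/c


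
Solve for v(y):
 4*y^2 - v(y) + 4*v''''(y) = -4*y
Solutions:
 v(y) = C1*exp(-sqrt(2)*y/2) + C2*exp(sqrt(2)*y/2) + C3*sin(sqrt(2)*y/2) + C4*cos(sqrt(2)*y/2) + 4*y^2 + 4*y


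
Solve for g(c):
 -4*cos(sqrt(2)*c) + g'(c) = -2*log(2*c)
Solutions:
 g(c) = C1 - 2*c*log(c) - 2*c*log(2) + 2*c + 2*sqrt(2)*sin(sqrt(2)*c)


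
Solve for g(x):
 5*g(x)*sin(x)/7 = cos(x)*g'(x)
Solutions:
 g(x) = C1/cos(x)^(5/7)


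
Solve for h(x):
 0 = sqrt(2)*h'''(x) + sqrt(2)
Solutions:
 h(x) = C1 + C2*x + C3*x^2 - x^3/6


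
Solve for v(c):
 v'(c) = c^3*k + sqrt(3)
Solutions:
 v(c) = C1 + c^4*k/4 + sqrt(3)*c


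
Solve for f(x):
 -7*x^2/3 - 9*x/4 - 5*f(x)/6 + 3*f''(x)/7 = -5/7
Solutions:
 f(x) = C1*exp(-sqrt(70)*x/6) + C2*exp(sqrt(70)*x/6) - 14*x^2/5 - 27*x/10 - 354/175


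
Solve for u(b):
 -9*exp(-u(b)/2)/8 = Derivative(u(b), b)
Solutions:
 u(b) = 2*log(C1 - 9*b/16)


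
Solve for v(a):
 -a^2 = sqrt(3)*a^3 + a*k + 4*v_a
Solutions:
 v(a) = C1 - sqrt(3)*a^4/16 - a^3/12 - a^2*k/8


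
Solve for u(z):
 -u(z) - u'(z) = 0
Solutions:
 u(z) = C1*exp(-z)


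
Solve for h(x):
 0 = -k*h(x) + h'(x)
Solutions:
 h(x) = C1*exp(k*x)


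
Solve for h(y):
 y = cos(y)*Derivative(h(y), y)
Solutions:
 h(y) = C1 + Integral(y/cos(y), y)


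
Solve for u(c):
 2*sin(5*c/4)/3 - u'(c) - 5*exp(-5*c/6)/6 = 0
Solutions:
 u(c) = C1 - 8*cos(5*c/4)/15 + exp(-5*c/6)


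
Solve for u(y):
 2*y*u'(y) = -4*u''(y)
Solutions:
 u(y) = C1 + C2*erf(y/2)


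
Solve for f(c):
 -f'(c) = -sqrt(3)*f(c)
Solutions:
 f(c) = C1*exp(sqrt(3)*c)


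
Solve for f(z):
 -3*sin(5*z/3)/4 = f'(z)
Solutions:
 f(z) = C1 + 9*cos(5*z/3)/20


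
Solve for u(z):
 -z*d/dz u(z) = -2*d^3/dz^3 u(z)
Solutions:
 u(z) = C1 + Integral(C2*airyai(2^(2/3)*z/2) + C3*airybi(2^(2/3)*z/2), z)


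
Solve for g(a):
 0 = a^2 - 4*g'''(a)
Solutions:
 g(a) = C1 + C2*a + C3*a^2 + a^5/240


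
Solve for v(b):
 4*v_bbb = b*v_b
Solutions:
 v(b) = C1 + Integral(C2*airyai(2^(1/3)*b/2) + C3*airybi(2^(1/3)*b/2), b)


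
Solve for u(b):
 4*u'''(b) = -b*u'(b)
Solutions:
 u(b) = C1 + Integral(C2*airyai(-2^(1/3)*b/2) + C3*airybi(-2^(1/3)*b/2), b)


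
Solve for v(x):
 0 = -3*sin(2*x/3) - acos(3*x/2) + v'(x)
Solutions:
 v(x) = C1 + x*acos(3*x/2) - sqrt(4 - 9*x^2)/3 - 9*cos(2*x/3)/2


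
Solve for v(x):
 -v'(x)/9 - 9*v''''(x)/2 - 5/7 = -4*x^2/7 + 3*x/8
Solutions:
 v(x) = C1 + C4*exp(-2^(1/3)*3^(2/3)*x/9) + 12*x^3/7 - 27*x^2/16 - 45*x/7 + (C2*sin(2^(1/3)*3^(1/6)*x/6) + C3*cos(2^(1/3)*3^(1/6)*x/6))*exp(2^(1/3)*3^(2/3)*x/18)


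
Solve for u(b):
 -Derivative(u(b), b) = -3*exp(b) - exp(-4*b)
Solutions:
 u(b) = C1 + 3*exp(b) - exp(-4*b)/4


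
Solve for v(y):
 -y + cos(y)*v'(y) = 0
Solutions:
 v(y) = C1 + Integral(y/cos(y), y)


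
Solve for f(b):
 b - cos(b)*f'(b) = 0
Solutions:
 f(b) = C1 + Integral(b/cos(b), b)


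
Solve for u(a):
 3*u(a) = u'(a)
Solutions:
 u(a) = C1*exp(3*a)


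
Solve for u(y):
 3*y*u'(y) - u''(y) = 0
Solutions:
 u(y) = C1 + C2*erfi(sqrt(6)*y/2)


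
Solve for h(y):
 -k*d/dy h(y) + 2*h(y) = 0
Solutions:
 h(y) = C1*exp(2*y/k)


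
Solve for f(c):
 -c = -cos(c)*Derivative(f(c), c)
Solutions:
 f(c) = C1 + Integral(c/cos(c), c)


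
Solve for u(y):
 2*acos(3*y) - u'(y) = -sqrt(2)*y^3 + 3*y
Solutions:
 u(y) = C1 + sqrt(2)*y^4/4 - 3*y^2/2 + 2*y*acos(3*y) - 2*sqrt(1 - 9*y^2)/3


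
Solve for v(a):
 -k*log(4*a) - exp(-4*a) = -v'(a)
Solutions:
 v(a) = C1 + a*k*log(a) + a*k*(-1 + 2*log(2)) - exp(-4*a)/4


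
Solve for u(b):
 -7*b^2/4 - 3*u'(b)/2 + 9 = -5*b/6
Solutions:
 u(b) = C1 - 7*b^3/18 + 5*b^2/18 + 6*b


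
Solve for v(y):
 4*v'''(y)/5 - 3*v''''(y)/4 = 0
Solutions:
 v(y) = C1 + C2*y + C3*y^2 + C4*exp(16*y/15)


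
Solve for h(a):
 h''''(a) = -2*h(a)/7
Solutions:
 h(a) = (C1*sin(14^(3/4)*a/14) + C2*cos(14^(3/4)*a/14))*exp(-14^(3/4)*a/14) + (C3*sin(14^(3/4)*a/14) + C4*cos(14^(3/4)*a/14))*exp(14^(3/4)*a/14)


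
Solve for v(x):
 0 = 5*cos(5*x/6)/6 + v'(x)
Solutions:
 v(x) = C1 - sin(5*x/6)


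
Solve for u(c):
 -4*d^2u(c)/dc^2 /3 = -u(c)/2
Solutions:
 u(c) = C1*exp(-sqrt(6)*c/4) + C2*exp(sqrt(6)*c/4)


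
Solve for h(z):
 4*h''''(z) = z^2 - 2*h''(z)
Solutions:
 h(z) = C1 + C2*z + C3*sin(sqrt(2)*z/2) + C4*cos(sqrt(2)*z/2) + z^4/24 - z^2


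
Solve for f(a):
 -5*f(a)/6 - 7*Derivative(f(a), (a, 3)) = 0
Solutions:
 f(a) = C3*exp(-42^(2/3)*5^(1/3)*a/42) + (C1*sin(14^(2/3)*3^(1/6)*5^(1/3)*a/28) + C2*cos(14^(2/3)*3^(1/6)*5^(1/3)*a/28))*exp(42^(2/3)*5^(1/3)*a/84)


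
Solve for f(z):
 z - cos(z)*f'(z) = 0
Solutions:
 f(z) = C1 + Integral(z/cos(z), z)


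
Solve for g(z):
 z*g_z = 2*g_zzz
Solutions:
 g(z) = C1 + Integral(C2*airyai(2^(2/3)*z/2) + C3*airybi(2^(2/3)*z/2), z)


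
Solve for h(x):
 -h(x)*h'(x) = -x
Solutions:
 h(x) = -sqrt(C1 + x^2)
 h(x) = sqrt(C1 + x^2)


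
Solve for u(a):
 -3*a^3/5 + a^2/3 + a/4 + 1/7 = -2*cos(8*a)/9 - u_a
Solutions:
 u(a) = C1 + 3*a^4/20 - a^3/9 - a^2/8 - a/7 - sin(8*a)/36


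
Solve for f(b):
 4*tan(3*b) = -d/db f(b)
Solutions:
 f(b) = C1 + 4*log(cos(3*b))/3


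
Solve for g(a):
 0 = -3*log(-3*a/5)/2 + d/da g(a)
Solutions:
 g(a) = C1 + 3*a*log(-a)/2 + 3*a*(-log(5) - 1 + log(3))/2


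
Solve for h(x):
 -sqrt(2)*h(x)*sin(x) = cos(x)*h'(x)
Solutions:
 h(x) = C1*cos(x)^(sqrt(2))


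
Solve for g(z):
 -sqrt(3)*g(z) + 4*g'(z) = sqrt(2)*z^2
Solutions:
 g(z) = C1*exp(sqrt(3)*z/4) - sqrt(6)*z^2/3 - 8*sqrt(2)*z/3 - 32*sqrt(6)/9


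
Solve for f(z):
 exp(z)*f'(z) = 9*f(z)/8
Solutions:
 f(z) = C1*exp(-9*exp(-z)/8)


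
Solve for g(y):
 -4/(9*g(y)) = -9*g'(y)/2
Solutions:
 g(y) = -sqrt(C1 + 16*y)/9
 g(y) = sqrt(C1 + 16*y)/9


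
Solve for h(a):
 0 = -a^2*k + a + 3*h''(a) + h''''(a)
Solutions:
 h(a) = C1 + C2*a + C3*sin(sqrt(3)*a) + C4*cos(sqrt(3)*a) + a^4*k/36 - a^3/18 - a^2*k/9


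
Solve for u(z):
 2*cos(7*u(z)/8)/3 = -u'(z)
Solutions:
 2*z/3 - 4*log(sin(7*u(z)/8) - 1)/7 + 4*log(sin(7*u(z)/8) + 1)/7 = C1


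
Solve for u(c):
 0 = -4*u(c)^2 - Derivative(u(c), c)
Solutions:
 u(c) = 1/(C1 + 4*c)


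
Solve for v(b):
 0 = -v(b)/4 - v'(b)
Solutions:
 v(b) = C1*exp(-b/4)


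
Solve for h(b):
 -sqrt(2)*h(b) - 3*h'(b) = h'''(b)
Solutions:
 h(b) = C1*exp(2^(1/6)*b*(-2/(1 + sqrt(3))^(1/3) + 2^(2/3)*(1 + sqrt(3))^(1/3))/4)*sin(2^(1/6)*sqrt(3)*b*(2/(1 + sqrt(3))^(1/3) + 2^(2/3)*(1 + sqrt(3))^(1/3))/4) + C2*exp(2^(1/6)*b*(-2/(1 + sqrt(3))^(1/3) + 2^(2/3)*(1 + sqrt(3))^(1/3))/4)*cos(2^(1/6)*sqrt(3)*b*(2/(1 + sqrt(3))^(1/3) + 2^(2/3)*(1 + sqrt(3))^(1/3))/4) + C3*exp(2^(1/6)*b*(-2^(2/3)*(1 + sqrt(3))^(1/3)/2 + (1 + sqrt(3))^(-1/3)))


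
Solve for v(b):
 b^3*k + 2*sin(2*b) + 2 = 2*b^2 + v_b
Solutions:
 v(b) = C1 + b^4*k/4 - 2*b^3/3 + 2*b - cos(2*b)


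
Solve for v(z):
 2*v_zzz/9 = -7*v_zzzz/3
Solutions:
 v(z) = C1 + C2*z + C3*z^2 + C4*exp(-2*z/21)


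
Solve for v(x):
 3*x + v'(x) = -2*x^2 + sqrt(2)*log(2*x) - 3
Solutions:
 v(x) = C1 - 2*x^3/3 - 3*x^2/2 + sqrt(2)*x*log(x) - 3*x - sqrt(2)*x + sqrt(2)*x*log(2)


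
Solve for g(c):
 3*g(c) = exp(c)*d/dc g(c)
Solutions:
 g(c) = C1*exp(-3*exp(-c))


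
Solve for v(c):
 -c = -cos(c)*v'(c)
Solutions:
 v(c) = C1 + Integral(c/cos(c), c)


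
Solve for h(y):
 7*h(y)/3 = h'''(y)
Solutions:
 h(y) = C3*exp(3^(2/3)*7^(1/3)*y/3) + (C1*sin(3^(1/6)*7^(1/3)*y/2) + C2*cos(3^(1/6)*7^(1/3)*y/2))*exp(-3^(2/3)*7^(1/3)*y/6)


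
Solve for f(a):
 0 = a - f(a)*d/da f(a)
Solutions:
 f(a) = -sqrt(C1 + a^2)
 f(a) = sqrt(C1 + a^2)


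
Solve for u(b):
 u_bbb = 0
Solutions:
 u(b) = C1 + C2*b + C3*b^2


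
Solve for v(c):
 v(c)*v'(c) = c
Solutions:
 v(c) = -sqrt(C1 + c^2)
 v(c) = sqrt(C1 + c^2)


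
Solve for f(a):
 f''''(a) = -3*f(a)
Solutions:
 f(a) = (C1*sin(sqrt(2)*3^(1/4)*a/2) + C2*cos(sqrt(2)*3^(1/4)*a/2))*exp(-sqrt(2)*3^(1/4)*a/2) + (C3*sin(sqrt(2)*3^(1/4)*a/2) + C4*cos(sqrt(2)*3^(1/4)*a/2))*exp(sqrt(2)*3^(1/4)*a/2)


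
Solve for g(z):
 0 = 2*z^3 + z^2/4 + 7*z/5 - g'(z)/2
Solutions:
 g(z) = C1 + z^4 + z^3/6 + 7*z^2/5


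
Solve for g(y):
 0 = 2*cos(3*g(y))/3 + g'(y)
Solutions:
 g(y) = -asin((C1 + exp(4*y))/(C1 - exp(4*y)))/3 + pi/3
 g(y) = asin((C1 + exp(4*y))/(C1 - exp(4*y)))/3


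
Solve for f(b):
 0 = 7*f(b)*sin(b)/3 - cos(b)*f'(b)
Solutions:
 f(b) = C1/cos(b)^(7/3)


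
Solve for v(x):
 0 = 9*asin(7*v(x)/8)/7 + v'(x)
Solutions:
 Integral(1/asin(7*_y/8), (_y, v(x))) = C1 - 9*x/7


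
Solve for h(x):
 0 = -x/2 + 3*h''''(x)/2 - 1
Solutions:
 h(x) = C1 + C2*x + C3*x^2 + C4*x^3 + x^5/360 + x^4/36


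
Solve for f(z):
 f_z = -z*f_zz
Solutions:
 f(z) = C1 + C2*log(z)


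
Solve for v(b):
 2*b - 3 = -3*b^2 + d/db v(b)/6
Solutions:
 v(b) = C1 + 6*b^3 + 6*b^2 - 18*b


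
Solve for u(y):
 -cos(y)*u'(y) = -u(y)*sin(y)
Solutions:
 u(y) = C1/cos(y)


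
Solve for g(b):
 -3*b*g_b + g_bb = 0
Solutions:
 g(b) = C1 + C2*erfi(sqrt(6)*b/2)


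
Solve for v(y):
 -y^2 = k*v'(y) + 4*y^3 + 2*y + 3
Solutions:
 v(y) = C1 - y^4/k - y^3/(3*k) - y^2/k - 3*y/k


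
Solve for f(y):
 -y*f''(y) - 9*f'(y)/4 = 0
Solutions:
 f(y) = C1 + C2/y^(5/4)


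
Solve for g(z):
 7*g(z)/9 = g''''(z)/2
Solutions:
 g(z) = C1*exp(-14^(1/4)*sqrt(3)*z/3) + C2*exp(14^(1/4)*sqrt(3)*z/3) + C3*sin(14^(1/4)*sqrt(3)*z/3) + C4*cos(14^(1/4)*sqrt(3)*z/3)


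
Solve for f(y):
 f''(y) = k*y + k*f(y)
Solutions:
 f(y) = C1*exp(-sqrt(k)*y) + C2*exp(sqrt(k)*y) - y


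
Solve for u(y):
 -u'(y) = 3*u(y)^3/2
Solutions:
 u(y) = -sqrt(-1/(C1 - 3*y))
 u(y) = sqrt(-1/(C1 - 3*y))


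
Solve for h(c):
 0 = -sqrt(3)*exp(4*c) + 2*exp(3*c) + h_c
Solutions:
 h(c) = C1 + sqrt(3)*exp(4*c)/4 - 2*exp(3*c)/3


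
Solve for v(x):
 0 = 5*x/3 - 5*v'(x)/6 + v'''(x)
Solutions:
 v(x) = C1 + C2*exp(-sqrt(30)*x/6) + C3*exp(sqrt(30)*x/6) + x^2


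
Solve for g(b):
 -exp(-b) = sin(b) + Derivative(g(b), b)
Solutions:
 g(b) = C1 + cos(b) + exp(-b)


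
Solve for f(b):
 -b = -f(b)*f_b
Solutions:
 f(b) = -sqrt(C1 + b^2)
 f(b) = sqrt(C1 + b^2)


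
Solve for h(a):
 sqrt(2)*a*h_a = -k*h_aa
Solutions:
 h(a) = C1 + C2*sqrt(k)*erf(2^(3/4)*a*sqrt(1/k)/2)


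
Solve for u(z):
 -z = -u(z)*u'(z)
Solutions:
 u(z) = -sqrt(C1 + z^2)
 u(z) = sqrt(C1 + z^2)


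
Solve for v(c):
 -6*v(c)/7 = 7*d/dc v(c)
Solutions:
 v(c) = C1*exp(-6*c/49)


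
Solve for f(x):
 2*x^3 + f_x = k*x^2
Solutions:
 f(x) = C1 + k*x^3/3 - x^4/2


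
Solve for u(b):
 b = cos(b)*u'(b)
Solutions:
 u(b) = C1 + Integral(b/cos(b), b)


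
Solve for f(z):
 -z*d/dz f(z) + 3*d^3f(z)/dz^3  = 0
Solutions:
 f(z) = C1 + Integral(C2*airyai(3^(2/3)*z/3) + C3*airybi(3^(2/3)*z/3), z)


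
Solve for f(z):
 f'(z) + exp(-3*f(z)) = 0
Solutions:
 f(z) = log(C1 - 3*z)/3
 f(z) = log((-3^(1/3) - 3^(5/6)*I)*(C1 - z)^(1/3)/2)
 f(z) = log((-3^(1/3) + 3^(5/6)*I)*(C1 - z)^(1/3)/2)


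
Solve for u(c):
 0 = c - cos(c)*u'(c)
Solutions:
 u(c) = C1 + Integral(c/cos(c), c)


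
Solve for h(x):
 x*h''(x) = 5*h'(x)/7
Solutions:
 h(x) = C1 + C2*x^(12/7)


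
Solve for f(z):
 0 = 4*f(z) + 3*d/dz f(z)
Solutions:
 f(z) = C1*exp(-4*z/3)


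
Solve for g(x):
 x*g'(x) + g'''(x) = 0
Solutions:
 g(x) = C1 + Integral(C2*airyai(-x) + C3*airybi(-x), x)


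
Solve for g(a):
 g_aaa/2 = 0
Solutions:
 g(a) = C1 + C2*a + C3*a^2


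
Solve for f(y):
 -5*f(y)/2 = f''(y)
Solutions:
 f(y) = C1*sin(sqrt(10)*y/2) + C2*cos(sqrt(10)*y/2)


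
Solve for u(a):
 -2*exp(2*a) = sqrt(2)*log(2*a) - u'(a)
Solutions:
 u(a) = C1 + sqrt(2)*a*log(a) + sqrt(2)*a*(-1 + log(2)) + exp(2*a)


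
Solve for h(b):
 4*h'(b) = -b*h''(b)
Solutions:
 h(b) = C1 + C2/b^3


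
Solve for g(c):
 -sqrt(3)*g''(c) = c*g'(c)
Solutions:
 g(c) = C1 + C2*erf(sqrt(2)*3^(3/4)*c/6)


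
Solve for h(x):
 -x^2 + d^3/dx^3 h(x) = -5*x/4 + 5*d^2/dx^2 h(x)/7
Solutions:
 h(x) = C1 + C2*x + C3*exp(5*x/7) - 7*x^4/60 - 217*x^3/600 - 1519*x^2/1000


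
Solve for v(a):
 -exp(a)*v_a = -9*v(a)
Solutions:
 v(a) = C1*exp(-9*exp(-a))


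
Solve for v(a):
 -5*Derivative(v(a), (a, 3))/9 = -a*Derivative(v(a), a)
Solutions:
 v(a) = C1 + Integral(C2*airyai(15^(2/3)*a/5) + C3*airybi(15^(2/3)*a/5), a)


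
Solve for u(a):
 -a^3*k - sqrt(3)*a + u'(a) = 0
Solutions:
 u(a) = C1 + a^4*k/4 + sqrt(3)*a^2/2


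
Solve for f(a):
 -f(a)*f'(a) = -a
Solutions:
 f(a) = -sqrt(C1 + a^2)
 f(a) = sqrt(C1 + a^2)


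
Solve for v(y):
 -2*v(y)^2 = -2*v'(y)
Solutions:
 v(y) = -1/(C1 + y)


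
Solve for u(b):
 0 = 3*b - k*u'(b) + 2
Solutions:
 u(b) = C1 + 3*b^2/(2*k) + 2*b/k


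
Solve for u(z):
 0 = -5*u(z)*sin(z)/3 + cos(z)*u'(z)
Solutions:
 u(z) = C1/cos(z)^(5/3)


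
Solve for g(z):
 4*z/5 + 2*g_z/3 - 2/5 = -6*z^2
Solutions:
 g(z) = C1 - 3*z^3 - 3*z^2/5 + 3*z/5


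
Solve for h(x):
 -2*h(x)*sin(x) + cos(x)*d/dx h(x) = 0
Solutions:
 h(x) = C1/cos(x)^2


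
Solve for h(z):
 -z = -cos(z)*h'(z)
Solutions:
 h(z) = C1 + Integral(z/cos(z), z)


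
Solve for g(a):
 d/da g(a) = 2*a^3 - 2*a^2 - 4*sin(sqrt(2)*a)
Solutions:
 g(a) = C1 + a^4/2 - 2*a^3/3 + 2*sqrt(2)*cos(sqrt(2)*a)


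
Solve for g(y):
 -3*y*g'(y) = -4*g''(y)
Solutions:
 g(y) = C1 + C2*erfi(sqrt(6)*y/4)


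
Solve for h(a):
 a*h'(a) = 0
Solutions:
 h(a) = C1


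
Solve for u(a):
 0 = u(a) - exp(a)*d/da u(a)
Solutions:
 u(a) = C1*exp(-exp(-a))


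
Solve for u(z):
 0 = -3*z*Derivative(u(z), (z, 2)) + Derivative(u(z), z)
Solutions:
 u(z) = C1 + C2*z^(4/3)
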